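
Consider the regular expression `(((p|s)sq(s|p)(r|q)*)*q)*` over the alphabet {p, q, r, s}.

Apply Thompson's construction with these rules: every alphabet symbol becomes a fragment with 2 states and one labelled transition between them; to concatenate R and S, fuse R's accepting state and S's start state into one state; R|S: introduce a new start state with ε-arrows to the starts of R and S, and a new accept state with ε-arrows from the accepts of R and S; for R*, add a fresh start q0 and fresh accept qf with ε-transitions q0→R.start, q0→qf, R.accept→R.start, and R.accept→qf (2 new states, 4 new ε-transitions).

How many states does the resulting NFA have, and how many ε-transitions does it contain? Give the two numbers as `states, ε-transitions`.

25, 24

Building bottom-up:
Each of the 9 symbol leaves contributes 2 states and 0 ε-transitions.
  p|s : 6 states, 4 ε-transitions
  s|p : 6 states, 4 ε-transitions
  r|q : 6 states, 4 ε-transitions
  (r|q)* : 8 states, 8 ε-transitions
  (p|s)sq(s|p)(r|q)* : 20 states, 16 ε-transitions
  ((p|s)sq(s|p)(r|q)*)* : 22 states, 20 ε-transitions
  ((p|s)sq(s|p)(r|q)*)*q : 23 states, 20 ε-transitions
  (((p|s)sq(s|p)(r|q)*)*q)* : 25 states, 24 ε-transitions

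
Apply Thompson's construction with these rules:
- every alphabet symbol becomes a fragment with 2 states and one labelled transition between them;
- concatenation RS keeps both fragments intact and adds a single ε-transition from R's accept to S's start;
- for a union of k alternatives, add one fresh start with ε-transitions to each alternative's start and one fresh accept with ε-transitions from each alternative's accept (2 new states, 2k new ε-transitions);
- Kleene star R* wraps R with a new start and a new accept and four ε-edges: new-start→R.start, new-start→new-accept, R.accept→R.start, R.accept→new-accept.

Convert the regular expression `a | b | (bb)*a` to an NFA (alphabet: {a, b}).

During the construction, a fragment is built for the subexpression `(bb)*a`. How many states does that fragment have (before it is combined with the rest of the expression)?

Fragment for `(bb)*a`:
Each of the 3 symbol leaves contributes a 2-state fragment.
  bb = 4 states
  (bb)* = 6 states
  (bb)*a = 8 states

8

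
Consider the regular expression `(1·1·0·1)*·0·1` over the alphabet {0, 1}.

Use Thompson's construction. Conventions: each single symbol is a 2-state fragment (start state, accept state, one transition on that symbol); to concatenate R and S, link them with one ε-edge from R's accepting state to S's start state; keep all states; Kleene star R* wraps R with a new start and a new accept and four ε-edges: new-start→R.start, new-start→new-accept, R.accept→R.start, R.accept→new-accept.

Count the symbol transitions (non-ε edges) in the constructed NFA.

Building bottom-up:
Each of the 6 symbol leaves contributes exactly 1 symbol transition.
  1·1·0·1 : 4 symbol transitions
  (1·1·0·1)* : 4 symbol transitions
  (1·1·0·1)*·0·1 : 6 symbol transitions

6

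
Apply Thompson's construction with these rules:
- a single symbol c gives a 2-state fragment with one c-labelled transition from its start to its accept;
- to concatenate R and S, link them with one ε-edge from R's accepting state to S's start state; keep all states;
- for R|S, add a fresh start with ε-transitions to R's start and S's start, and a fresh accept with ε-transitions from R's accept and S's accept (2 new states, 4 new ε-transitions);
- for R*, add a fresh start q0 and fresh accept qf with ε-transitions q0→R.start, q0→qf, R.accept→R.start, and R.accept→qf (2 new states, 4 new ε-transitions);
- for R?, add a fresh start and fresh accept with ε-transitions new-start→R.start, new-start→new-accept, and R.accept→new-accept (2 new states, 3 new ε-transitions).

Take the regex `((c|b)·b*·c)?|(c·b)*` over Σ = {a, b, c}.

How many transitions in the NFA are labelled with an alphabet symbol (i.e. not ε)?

Building bottom-up:
Each of the 6 symbol leaves contributes exactly 1 symbol transition.
  c|b → 2 symbol transitions
  b* → 1 symbol transition
  (c|b)·b*·c → 4 symbol transitions
  ((c|b)·b*·c)? → 4 symbol transitions
  c·b → 2 symbol transitions
  (c·b)* → 2 symbol transitions
  ((c|b)·b*·c)?|(c·b)* → 6 symbol transitions

6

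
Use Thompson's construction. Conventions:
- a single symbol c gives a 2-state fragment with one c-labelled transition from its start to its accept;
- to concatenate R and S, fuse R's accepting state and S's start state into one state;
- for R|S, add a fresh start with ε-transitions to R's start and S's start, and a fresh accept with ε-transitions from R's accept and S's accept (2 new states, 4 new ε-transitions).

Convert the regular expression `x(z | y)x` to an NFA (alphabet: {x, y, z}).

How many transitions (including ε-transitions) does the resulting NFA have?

8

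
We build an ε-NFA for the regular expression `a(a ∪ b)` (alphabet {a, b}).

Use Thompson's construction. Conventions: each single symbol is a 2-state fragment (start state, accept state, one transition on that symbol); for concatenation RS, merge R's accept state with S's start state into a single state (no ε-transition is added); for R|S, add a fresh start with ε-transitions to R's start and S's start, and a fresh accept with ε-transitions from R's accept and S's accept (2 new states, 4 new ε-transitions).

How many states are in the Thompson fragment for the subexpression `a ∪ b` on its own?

Fragment for `a ∪ b`:
Each of the 2 symbol leaves contributes a 2-state fragment.
  a ∪ b = 6 states

6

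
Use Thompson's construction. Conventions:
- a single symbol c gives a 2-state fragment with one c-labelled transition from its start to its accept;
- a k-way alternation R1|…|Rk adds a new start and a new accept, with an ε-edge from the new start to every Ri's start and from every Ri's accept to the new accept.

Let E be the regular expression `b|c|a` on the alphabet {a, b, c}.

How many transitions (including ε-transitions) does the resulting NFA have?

Building bottom-up:
Each of the 3 symbol leaves contributes 1 transition (1 symbol, 0 ε).
  b|c|a — 9 transitions (3 symbol, 6 ε)

9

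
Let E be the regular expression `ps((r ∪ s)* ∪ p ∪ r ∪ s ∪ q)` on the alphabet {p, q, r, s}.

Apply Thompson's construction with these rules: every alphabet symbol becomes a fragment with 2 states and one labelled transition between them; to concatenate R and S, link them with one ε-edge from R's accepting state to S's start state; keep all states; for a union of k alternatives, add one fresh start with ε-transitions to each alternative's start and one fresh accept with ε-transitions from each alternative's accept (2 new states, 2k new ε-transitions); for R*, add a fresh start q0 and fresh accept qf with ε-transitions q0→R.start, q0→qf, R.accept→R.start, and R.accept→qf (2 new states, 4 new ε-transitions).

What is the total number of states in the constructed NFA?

Building bottom-up:
Each of the 8 symbol leaves contributes a 2-state fragment.
  r ∪ s → 6 states
  (r ∪ s)* → 8 states
  (r ∪ s)* ∪ p ∪ r ∪ s ∪ q → 18 states
  ps((r ∪ s)* ∪ p ∪ r ∪ s ∪ q) → 22 states

22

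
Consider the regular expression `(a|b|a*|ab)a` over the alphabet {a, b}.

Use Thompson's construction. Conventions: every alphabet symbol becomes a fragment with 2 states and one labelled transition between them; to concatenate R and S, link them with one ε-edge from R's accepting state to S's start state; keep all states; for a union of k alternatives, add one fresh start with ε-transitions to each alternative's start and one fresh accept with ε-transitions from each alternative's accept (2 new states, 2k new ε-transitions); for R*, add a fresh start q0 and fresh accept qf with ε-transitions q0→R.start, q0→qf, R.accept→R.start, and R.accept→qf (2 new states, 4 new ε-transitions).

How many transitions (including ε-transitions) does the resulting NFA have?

20

Recursing over subexpressions:
Each of the 6 symbol leaves contributes 1 transition (1 symbol, 0 ε).
  a* → 5 transitions (1 symbol, 4 ε)
  ab → 3 transitions (2 symbol, 1 ε)
  a|b|a*|ab → 18 transitions (5 symbol, 13 ε)
  (a|b|a*|ab)a → 20 transitions (6 symbol, 14 ε)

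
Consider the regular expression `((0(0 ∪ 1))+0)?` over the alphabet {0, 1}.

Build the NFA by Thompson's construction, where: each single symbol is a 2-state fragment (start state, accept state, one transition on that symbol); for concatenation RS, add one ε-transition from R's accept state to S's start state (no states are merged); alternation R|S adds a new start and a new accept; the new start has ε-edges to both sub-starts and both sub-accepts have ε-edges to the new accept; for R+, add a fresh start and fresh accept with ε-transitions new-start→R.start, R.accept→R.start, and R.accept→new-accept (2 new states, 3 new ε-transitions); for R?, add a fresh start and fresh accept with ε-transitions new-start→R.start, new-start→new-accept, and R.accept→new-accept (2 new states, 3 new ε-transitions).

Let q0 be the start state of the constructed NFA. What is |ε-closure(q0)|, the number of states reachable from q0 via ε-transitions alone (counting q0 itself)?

Let C(F) = |ε-closure(F.start)| within fragment F, and note whether F accepts ε. Symbol fragments have C = 1 and do not accept ε. Then:
  0 ∪ 1 — new start ε-reaches every alternative's start; none of them accept ε, so the new accept is not reached: |ε-closure| = 1 + 1 + 1 = 3
  0(0 ∪ 1) — |ε-closure| equals the left operand's closure size = 1 (its accept is not ε-reachable, so the closure stops there)
  (0(0 ∪ 1))+ — |ε-closure| = 1 + 1 = 2 (the body doesn't accept ε, so the new accept is not reached)
  (0(0 ∪ 1))+0 — |ε-closure| equals the left operand's closure size = 2 (its accept is not ε-reachable, so the closure stops there)
  ((0(0 ∪ 1))+0)? — new start has ε-edges to the inner start and to the new accept, so |ε-closure| = 2 + 2 = 4

4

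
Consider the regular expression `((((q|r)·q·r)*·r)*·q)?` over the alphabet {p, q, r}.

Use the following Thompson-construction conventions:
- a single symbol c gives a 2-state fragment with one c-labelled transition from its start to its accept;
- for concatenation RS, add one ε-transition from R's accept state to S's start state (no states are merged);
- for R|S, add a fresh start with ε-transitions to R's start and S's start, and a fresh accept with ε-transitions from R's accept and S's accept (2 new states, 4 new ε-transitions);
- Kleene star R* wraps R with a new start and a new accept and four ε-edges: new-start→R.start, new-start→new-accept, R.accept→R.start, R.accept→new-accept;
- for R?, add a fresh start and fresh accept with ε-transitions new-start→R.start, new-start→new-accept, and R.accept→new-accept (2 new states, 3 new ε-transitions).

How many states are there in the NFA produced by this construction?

20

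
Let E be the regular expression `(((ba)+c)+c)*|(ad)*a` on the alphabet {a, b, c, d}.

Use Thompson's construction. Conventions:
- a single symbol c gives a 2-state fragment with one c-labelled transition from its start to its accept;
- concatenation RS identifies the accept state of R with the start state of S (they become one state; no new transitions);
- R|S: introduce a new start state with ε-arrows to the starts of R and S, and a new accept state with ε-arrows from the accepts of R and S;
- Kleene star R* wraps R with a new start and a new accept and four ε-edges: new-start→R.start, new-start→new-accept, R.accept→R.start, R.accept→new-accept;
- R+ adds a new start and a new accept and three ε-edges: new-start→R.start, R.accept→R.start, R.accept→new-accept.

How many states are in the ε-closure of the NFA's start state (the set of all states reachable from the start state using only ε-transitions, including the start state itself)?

10

Work bottom-up. For each fragment F, track |ε-closure(F.start)| and whether F's accept lies in that closure (i.e. whether F accepts ε). A single-symbol fragment has closure size 1 and does not accept ε.
  ba — same as the first factor's closure: C = 1
  (ba)+ — C = 1 + 1 = 2 (the body doesn't accept ε, so the new accept is not reached)
  (ba)+c — C equals the left operand's closure size = 2 (its accept is not ε-reachable, so the closure stops there)
  ((ba)+c)+ — C = 1 + 2 = 3 (the body doesn't accept ε, so the new accept is not reached)
  ((ba)+c)+c — C equals the left operand's closure size = 3 (its accept is not ε-reachable, so the closure stops there)
  (((ba)+c)+c)* — C = 1 (new start) + 3 (body) + 1 (new accept) = 5
  ad — C equals the left operand's closure size = 1 (its accept is not ε-reachable, so the closure stops there)
  (ad)* — new start has ε-edges to the inner start and to the new accept, so C = 2 + 1 = 3
  (ad)*a — the left operand accepts ε, so the closure extends into the next operand (the shared merged state is already counted); C = 3 + (1−1) = 3
  (((ba)+c)+c)*|(ad)*a — new start ε-reaches every alternative's start; at least one alternative accepts ε, so the union's new accept is reached too: C = 1 + 5 + 3 + 1 = 10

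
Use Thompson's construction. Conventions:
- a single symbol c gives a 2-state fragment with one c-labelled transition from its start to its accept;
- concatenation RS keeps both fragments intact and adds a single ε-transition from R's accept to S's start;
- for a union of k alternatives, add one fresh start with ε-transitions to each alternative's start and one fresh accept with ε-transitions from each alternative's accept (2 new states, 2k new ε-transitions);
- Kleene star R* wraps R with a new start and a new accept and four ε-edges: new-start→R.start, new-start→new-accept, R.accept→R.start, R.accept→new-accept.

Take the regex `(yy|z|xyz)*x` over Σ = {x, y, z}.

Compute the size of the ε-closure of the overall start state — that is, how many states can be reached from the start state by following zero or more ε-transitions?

7

Work bottom-up. For each fragment F, track |ε-closure(F.start)| and whether F's accept lies in that closure (i.e. whether F accepts ε). A single-symbol fragment has closure size 1 and does not accept ε.
  yy — |ε-closure| equals the left operand's closure size = 1 (its accept is not ε-reachable, so the closure stops there)
  xyz — |ε-closure| equals the left operand's closure size = 1 (its accept is not ε-reachable, so the closure stops there)
  yy|z|xyz — new start ε-reaches every alternative's start; none of them accept ε, so the new accept is not reached: |ε-closure| = 1 + 1 + 1 + 1 = 4
  (yy|z|xyz)* — the star's fresh start ε-reaches both the body's start and the fresh accept: |ε-closure| = 2 + 4 = 6
  (yy|z|xyz)*x — |ε-closure| = 6 + 1 = 7 (closure spills across the concat boundary because the left factor accepts ε)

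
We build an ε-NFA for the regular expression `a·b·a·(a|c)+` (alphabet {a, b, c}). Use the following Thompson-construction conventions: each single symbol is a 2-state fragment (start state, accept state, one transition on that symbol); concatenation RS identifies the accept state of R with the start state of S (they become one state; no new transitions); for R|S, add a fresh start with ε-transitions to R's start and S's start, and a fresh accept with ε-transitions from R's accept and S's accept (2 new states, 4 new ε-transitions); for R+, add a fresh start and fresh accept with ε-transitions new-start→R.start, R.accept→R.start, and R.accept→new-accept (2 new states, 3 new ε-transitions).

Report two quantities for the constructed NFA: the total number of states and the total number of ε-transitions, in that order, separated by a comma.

11, 7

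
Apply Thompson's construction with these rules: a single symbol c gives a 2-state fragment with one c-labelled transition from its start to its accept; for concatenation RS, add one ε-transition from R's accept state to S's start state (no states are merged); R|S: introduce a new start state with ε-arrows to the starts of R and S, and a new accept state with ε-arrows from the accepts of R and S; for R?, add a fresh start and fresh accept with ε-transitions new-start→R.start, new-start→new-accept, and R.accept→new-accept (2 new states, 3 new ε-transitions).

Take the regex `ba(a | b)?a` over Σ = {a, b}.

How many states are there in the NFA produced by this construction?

Per subexpression:
Each of the 5 symbol leaves contributes a 2-state fragment.
  a | b = 6 states
  (a | b)? = 8 states
  ba(a | b)?a = 14 states

14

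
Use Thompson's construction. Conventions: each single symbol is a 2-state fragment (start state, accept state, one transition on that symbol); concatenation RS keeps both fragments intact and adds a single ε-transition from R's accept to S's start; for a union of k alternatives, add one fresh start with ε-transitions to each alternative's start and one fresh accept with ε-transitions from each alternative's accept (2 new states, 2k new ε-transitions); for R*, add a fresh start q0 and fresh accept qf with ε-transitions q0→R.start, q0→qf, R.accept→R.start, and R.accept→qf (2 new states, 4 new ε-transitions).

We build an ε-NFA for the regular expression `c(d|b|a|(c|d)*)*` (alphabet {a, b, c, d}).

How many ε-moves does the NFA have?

Per subexpression:
Each of the 6 symbol leaves contributes 0 ε-transitions.
  c|d — 4 ε-transitions
  (c|d)* — 8 ε-transitions
  d|b|a|(c|d)* — 16 ε-transitions
  (d|b|a|(c|d)*)* — 20 ε-transitions
  c(d|b|a|(c|d)*)* — 21 ε-transitions

21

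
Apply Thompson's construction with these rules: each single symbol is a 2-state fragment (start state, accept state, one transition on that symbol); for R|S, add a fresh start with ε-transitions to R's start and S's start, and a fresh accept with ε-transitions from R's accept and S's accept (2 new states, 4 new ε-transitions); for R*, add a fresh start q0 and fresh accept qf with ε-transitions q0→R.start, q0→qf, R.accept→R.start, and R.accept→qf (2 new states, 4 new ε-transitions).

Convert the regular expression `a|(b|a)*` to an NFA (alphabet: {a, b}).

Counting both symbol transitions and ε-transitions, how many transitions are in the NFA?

15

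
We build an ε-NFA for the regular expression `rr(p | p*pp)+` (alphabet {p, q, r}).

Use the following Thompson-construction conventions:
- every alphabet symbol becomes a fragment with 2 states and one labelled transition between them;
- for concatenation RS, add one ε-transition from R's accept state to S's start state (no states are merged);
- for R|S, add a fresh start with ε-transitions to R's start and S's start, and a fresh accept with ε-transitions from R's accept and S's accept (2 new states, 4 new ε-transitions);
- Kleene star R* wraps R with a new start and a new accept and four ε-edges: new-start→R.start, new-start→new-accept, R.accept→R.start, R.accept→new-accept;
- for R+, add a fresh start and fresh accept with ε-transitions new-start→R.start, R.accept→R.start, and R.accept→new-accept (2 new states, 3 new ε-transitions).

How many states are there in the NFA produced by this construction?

Recursing over subexpressions:
Each of the 6 symbol leaves contributes a 2-state fragment.
  p* → 4 states
  p*pp → 8 states
  p | p*pp → 12 states
  (p | p*pp)+ → 14 states
  rr(p | p*pp)+ → 18 states

18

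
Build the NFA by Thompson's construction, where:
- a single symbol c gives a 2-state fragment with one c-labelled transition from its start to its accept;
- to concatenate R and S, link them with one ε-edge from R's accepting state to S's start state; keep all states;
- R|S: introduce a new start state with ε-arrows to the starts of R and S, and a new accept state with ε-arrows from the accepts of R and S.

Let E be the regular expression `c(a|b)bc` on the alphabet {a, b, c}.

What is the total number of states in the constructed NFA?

Bottom-up over the parse tree:
Each of the 5 symbol leaves contributes a 2-state fragment.
  a|b — 6 states
  c(a|b)bc — 12 states

12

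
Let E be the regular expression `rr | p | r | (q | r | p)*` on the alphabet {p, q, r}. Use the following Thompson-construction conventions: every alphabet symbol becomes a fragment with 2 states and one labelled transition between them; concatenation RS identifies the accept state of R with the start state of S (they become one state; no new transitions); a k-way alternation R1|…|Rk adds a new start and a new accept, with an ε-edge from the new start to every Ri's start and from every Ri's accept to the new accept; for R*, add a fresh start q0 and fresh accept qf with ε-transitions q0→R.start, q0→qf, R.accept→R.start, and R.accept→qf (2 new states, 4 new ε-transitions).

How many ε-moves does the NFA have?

By structural recursion:
Each of the 7 symbol leaves contributes 0 ε-transitions.
  rr → 0 ε-transitions
  q | r | p → 6 ε-transitions
  (q | r | p)* → 10 ε-transitions
  rr | p | r | (q | r | p)* → 18 ε-transitions

18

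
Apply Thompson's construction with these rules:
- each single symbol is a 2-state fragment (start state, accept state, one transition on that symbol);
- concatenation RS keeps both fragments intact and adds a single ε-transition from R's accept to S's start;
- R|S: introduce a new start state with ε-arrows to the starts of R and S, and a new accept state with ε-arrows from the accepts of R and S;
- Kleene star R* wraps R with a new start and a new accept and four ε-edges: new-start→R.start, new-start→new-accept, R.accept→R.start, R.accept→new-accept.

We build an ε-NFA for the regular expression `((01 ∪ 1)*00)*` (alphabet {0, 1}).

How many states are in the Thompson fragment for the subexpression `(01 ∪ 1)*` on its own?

Fragment for `(01 ∪ 1)*`:
Each of the 3 symbol leaves contributes a 2-state fragment.
  01 → 4 states
  01 ∪ 1 → 8 states
  (01 ∪ 1)* → 10 states

10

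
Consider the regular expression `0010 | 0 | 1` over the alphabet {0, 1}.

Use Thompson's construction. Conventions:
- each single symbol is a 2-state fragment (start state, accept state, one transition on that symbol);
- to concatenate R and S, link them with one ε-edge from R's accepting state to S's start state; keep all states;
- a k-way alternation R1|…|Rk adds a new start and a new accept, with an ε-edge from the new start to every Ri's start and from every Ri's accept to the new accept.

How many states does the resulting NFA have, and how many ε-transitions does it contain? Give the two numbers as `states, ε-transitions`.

By structural recursion:
Each of the 6 symbol leaves contributes 2 states and 0 ε-transitions.
  0010 : 8 states, 3 ε-transitions
  0010 | 0 | 1 : 14 states, 9 ε-transitions

14, 9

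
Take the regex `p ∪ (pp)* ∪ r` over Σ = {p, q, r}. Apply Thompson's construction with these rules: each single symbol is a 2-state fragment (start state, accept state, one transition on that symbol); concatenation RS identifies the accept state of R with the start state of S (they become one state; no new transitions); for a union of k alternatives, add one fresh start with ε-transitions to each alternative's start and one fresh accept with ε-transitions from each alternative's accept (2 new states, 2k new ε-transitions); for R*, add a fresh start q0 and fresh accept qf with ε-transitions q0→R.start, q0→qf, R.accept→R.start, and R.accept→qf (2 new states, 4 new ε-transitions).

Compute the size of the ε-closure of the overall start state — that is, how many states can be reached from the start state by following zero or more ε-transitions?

Compute the ε-closure size of each fragment's start state recursively; a symbol fragment's start has no outgoing ε-edge, so its closure is just itself (size 1).
  pp : same as the first factor's closure: |ε-closure| = 1
  (pp)* : the star's fresh start ε-reaches both the body's start and the fresh accept: |ε-closure| = 2 + 1 = 3
  p ∪ (pp)* ∪ r : new start ε-reaches every alternative's start; at least one alternative accepts ε, so the union's new accept is reached too: |ε-closure| = 1 + 1 + 3 + 1 + 1 = 7

7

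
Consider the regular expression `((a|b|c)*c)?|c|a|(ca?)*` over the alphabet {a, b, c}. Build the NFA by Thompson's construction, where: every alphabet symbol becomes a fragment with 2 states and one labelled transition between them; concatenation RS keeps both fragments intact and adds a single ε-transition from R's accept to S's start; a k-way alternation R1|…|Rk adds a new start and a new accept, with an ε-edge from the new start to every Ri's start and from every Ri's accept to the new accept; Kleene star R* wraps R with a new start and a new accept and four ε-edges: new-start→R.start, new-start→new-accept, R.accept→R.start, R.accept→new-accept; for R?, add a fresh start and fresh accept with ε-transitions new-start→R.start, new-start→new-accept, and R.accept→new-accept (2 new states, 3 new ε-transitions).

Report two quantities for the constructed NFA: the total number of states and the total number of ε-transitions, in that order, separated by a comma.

28, 30

Per subexpression:
Each of the 8 symbol leaves contributes 2 states and 0 ε-transitions.
  a|b|c → 8 states, 6 ε-transitions
  (a|b|c)* → 10 states, 10 ε-transitions
  (a|b|c)*c → 12 states, 11 ε-transitions
  ((a|b|c)*c)? → 14 states, 14 ε-transitions
  a? → 4 states, 3 ε-transitions
  ca? → 6 states, 4 ε-transitions
  (ca?)* → 8 states, 8 ε-transitions
  ((a|b|c)*c)?|c|a|(ca?)* → 28 states, 30 ε-transitions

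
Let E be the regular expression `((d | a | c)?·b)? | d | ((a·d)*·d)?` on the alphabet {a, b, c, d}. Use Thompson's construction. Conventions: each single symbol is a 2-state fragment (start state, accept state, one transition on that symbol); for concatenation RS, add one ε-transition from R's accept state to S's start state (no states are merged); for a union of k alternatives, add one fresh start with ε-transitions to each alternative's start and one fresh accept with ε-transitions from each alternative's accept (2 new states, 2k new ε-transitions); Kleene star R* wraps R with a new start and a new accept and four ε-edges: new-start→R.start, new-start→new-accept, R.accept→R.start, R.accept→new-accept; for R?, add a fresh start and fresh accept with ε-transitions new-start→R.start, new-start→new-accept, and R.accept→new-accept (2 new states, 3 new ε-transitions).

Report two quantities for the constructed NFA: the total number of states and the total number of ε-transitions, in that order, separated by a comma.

28, 28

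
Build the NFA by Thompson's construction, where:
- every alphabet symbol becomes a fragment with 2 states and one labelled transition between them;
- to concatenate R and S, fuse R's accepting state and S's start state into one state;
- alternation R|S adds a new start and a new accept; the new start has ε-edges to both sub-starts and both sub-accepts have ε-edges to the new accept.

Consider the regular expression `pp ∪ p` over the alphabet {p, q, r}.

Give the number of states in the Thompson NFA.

7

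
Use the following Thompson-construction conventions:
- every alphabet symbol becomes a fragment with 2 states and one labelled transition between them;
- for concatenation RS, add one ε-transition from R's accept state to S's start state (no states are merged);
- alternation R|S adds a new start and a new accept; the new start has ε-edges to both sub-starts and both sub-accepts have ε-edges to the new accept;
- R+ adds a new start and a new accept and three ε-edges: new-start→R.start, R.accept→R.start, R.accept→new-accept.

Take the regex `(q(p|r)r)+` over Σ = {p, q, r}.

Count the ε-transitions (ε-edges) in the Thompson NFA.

By structural recursion:
Each of the 4 symbol leaves contributes 0 ε-transitions.
  p|r — 4 ε-transitions
  q(p|r)r — 6 ε-transitions
  (q(p|r)r)+ — 9 ε-transitions

9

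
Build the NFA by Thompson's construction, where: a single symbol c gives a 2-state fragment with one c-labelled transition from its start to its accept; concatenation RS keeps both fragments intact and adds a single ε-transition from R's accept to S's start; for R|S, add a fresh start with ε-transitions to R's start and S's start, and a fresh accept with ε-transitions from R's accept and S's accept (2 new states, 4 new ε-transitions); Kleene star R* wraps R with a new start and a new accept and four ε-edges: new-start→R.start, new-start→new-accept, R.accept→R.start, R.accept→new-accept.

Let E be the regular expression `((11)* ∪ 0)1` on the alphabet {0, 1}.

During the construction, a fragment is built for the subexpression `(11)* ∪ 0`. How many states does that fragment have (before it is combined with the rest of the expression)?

Fragment for `(11)* ∪ 0`:
Each of the 3 symbol leaves contributes a 2-state fragment.
  11 = 4 states
  (11)* = 6 states
  (11)* ∪ 0 = 10 states

10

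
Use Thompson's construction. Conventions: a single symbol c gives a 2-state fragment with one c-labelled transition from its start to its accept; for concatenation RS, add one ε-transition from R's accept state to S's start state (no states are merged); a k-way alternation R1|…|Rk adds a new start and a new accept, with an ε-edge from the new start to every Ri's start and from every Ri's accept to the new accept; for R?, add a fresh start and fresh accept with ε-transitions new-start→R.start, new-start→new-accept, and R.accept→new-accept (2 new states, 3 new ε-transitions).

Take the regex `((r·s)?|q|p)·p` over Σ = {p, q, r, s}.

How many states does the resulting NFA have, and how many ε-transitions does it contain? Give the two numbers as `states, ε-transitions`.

14, 11

Recursing over subexpressions:
Each of the 5 symbol leaves contributes 2 states and 0 ε-transitions.
  r·s — 4 states, 1 ε-transition
  (r·s)? — 6 states, 4 ε-transitions
  (r·s)?|q|p — 12 states, 10 ε-transitions
  ((r·s)?|q|p)·p — 14 states, 11 ε-transitions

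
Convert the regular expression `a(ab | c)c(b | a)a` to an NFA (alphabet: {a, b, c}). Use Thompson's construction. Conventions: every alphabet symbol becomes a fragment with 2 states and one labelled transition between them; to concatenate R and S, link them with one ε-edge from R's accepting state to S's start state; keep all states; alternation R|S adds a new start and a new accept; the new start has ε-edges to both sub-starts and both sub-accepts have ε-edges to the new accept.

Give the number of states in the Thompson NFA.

20

Building bottom-up:
Each of the 8 symbol leaves contributes a 2-state fragment.
  ab : 4 states
  ab | c : 8 states
  b | a : 6 states
  a(ab | c)c(b | a)a : 20 states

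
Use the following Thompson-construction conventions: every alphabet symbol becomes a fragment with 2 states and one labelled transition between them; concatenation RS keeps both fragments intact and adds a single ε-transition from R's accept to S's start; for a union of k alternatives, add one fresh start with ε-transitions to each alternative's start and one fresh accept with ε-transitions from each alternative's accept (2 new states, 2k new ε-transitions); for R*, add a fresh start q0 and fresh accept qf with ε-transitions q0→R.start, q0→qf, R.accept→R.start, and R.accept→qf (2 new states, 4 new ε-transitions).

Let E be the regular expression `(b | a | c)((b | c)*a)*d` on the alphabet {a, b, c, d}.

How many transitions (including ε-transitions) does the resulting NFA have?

28

Bottom-up over the parse tree:
Each of the 7 symbol leaves contributes 1 transition (1 symbol, 0 ε).
  b | a | c = 9 transitions (3 symbol, 6 ε)
  b | c = 6 transitions (2 symbol, 4 ε)
  (b | c)* = 10 transitions (2 symbol, 8 ε)
  (b | c)*a = 12 transitions (3 symbol, 9 ε)
  ((b | c)*a)* = 16 transitions (3 symbol, 13 ε)
  (b | a | c)((b | c)*a)*d = 28 transitions (7 symbol, 21 ε)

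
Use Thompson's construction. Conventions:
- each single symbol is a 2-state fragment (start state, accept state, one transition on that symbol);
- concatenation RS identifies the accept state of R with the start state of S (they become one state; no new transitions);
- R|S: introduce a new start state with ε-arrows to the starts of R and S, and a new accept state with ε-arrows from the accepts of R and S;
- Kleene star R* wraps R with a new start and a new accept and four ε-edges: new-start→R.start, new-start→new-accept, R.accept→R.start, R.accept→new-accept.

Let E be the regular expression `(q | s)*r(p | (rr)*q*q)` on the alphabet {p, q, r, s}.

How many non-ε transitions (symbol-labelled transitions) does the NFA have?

8

Recursing over subexpressions:
Each of the 8 symbol leaves contributes exactly 1 symbol transition.
  q | s : 2 symbol transitions
  (q | s)* : 2 symbol transitions
  rr : 2 symbol transitions
  (rr)* : 2 symbol transitions
  q* : 1 symbol transition
  (rr)*q*q : 4 symbol transitions
  p | (rr)*q*q : 5 symbol transitions
  (q | s)*r(p | (rr)*q*q) : 8 symbol transitions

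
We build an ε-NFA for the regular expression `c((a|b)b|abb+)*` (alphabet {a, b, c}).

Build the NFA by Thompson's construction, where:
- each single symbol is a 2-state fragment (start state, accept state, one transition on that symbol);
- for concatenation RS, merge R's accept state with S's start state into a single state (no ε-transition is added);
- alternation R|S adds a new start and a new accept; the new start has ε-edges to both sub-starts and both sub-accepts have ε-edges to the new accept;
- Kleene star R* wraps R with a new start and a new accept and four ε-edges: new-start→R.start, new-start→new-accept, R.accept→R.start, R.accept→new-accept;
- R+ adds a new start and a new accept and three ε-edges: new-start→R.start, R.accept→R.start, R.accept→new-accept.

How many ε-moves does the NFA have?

Bottom-up over the parse tree:
Each of the 7 symbol leaves contributes 0 ε-transitions.
  a|b — 4 ε-transitions
  (a|b)b — 4 ε-transitions
  b+ — 3 ε-transitions
  abb+ — 3 ε-transitions
  (a|b)b|abb+ — 11 ε-transitions
  ((a|b)b|abb+)* — 15 ε-transitions
  c((a|b)b|abb+)* — 15 ε-transitions

15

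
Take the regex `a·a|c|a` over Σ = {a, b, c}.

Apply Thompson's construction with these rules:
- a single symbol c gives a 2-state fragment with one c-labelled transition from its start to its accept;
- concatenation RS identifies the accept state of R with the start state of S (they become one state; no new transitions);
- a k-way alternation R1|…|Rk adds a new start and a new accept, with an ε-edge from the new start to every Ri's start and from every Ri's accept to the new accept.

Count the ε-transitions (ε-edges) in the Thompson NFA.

6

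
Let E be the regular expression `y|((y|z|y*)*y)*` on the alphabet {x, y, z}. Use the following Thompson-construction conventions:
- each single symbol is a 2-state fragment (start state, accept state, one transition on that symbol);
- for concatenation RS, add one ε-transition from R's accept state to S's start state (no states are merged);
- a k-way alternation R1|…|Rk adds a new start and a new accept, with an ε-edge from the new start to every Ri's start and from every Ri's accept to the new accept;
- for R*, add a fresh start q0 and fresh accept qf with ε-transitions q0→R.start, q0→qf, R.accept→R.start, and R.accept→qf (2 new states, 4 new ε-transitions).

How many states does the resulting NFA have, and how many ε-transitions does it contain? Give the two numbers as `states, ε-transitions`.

20, 23

Per subexpression:
Each of the 5 symbol leaves contributes 2 states and 0 ε-transitions.
  y* : 4 states, 4 ε-transitions
  y|z|y* : 10 states, 10 ε-transitions
  (y|z|y*)* : 12 states, 14 ε-transitions
  (y|z|y*)*y : 14 states, 15 ε-transitions
  ((y|z|y*)*y)* : 16 states, 19 ε-transitions
  y|((y|z|y*)*y)* : 20 states, 23 ε-transitions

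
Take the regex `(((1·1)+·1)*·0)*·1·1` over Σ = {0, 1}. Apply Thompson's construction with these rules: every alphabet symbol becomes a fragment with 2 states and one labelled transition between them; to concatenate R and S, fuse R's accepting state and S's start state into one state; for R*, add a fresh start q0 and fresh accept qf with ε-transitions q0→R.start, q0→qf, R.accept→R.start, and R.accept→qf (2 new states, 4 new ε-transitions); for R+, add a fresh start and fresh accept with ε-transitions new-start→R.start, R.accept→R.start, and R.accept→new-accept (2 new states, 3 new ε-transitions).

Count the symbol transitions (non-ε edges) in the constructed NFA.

6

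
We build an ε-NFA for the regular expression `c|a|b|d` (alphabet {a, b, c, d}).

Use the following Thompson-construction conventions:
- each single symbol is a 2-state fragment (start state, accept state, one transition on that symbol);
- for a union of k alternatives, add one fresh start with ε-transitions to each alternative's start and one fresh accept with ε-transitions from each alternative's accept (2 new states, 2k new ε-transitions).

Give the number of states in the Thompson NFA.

Bottom-up over the parse tree:
Each of the 4 symbol leaves contributes a 2-state fragment.
  c|a|b|d : 10 states

10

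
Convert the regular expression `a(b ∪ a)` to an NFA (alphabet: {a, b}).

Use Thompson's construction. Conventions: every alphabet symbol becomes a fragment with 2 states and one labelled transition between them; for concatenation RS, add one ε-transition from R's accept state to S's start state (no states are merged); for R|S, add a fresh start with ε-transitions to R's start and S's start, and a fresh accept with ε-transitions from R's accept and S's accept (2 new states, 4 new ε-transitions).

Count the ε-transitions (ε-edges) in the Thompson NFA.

5

Per subexpression:
Each of the 3 symbol leaves contributes 0 ε-transitions.
  b ∪ a — 4 ε-transitions
  a(b ∪ a) — 5 ε-transitions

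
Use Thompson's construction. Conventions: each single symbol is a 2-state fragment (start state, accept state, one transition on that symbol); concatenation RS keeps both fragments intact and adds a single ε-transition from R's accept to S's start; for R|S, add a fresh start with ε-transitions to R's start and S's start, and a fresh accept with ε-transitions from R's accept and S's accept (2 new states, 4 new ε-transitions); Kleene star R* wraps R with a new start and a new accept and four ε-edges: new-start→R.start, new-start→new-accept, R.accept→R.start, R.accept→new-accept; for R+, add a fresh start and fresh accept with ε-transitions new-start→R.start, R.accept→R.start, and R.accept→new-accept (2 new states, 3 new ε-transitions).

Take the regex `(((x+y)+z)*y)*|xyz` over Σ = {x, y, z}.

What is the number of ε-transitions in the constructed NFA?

By structural recursion:
Each of the 7 symbol leaves contributes 0 ε-transitions.
  x+ = 3 ε-transitions
  x+y = 4 ε-transitions
  (x+y)+ = 7 ε-transitions
  (x+y)+z = 8 ε-transitions
  ((x+y)+z)* = 12 ε-transitions
  ((x+y)+z)*y = 13 ε-transitions
  (((x+y)+z)*y)* = 17 ε-transitions
  xyz = 2 ε-transitions
  (((x+y)+z)*y)*|xyz = 23 ε-transitions

23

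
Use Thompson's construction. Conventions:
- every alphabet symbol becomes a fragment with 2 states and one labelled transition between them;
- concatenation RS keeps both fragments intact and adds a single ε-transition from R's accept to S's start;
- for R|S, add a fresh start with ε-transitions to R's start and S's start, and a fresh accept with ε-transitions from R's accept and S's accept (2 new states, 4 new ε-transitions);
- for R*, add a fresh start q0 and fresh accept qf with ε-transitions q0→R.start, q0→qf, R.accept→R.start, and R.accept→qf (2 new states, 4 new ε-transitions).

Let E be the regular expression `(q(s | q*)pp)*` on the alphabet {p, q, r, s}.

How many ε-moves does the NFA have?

15

Bottom-up over the parse tree:
Each of the 5 symbol leaves contributes 0 ε-transitions.
  q* : 4 ε-transitions
  s | q* : 8 ε-transitions
  q(s | q*)pp : 11 ε-transitions
  (q(s | q*)pp)* : 15 ε-transitions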